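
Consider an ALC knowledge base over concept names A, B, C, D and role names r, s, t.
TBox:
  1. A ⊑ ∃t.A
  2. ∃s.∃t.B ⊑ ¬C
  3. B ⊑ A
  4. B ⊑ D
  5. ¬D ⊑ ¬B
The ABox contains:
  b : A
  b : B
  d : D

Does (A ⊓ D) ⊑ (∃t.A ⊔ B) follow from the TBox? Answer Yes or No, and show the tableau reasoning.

1. (A ⊓ D) ⊑ (∃t.A ⊔ B)  ⇔  ((A ⊓ D) ⊓ (∀t.¬A ⊓ ¬B)) unsat w.r.t. T
   all branches close; clash {A, ¬A} at an ∃-successor
2. Hence (A ⊓ D) ⊑ (∃t.A ⊔ B): entailed.

Yes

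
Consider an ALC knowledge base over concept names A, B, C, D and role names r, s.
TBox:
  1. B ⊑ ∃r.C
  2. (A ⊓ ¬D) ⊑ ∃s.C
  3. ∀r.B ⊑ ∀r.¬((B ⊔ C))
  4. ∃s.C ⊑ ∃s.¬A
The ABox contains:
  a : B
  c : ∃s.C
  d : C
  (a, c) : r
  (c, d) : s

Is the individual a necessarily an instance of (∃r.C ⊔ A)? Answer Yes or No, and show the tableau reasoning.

Yes

1. a : (∃r.C ⊔ A)?  L(a) = {B} ∪ {(∀r.¬C ⊓ ¬A)}
   clash {C, ¬C} at an ∃-successor — a ∈ (∃r.C ⊔ A)
2. Hence a : (∃r.C ⊔ A): entailed.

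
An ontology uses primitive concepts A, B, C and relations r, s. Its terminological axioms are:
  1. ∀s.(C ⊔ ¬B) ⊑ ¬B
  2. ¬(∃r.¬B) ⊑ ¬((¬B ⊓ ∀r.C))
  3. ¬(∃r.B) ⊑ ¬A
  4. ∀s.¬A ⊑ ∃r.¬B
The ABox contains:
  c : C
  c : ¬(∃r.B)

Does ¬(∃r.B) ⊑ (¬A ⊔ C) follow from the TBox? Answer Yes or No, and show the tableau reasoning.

Yes

1. ¬(∃r.B) ⊑ (¬A ⊔ C)  ⇔  (∀r.¬B ⊓ (A ⊓ ¬C)) unsat w.r.t. T
   all branches close; clash {A, ¬A} at x₀
2. Hence ¬(∃r.B) ⊑ (¬A ⊔ C): entailed.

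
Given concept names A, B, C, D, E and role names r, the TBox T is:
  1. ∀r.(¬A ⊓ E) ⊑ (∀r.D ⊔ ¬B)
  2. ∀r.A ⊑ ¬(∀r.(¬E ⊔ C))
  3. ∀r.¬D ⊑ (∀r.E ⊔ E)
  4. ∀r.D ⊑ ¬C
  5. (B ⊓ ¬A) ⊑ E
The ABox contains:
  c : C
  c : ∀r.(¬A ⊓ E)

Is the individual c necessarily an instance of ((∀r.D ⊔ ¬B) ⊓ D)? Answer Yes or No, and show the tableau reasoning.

No

1. c : ((∀r.D ⊔ ¬B) ⊓ D)?  L(c) = {C, ∀r.(¬A ⊓ E)} ∪ {((∃r.¬D ⊓ B) ⊔ ¬D)}
   apply at c: ∀r.(¬A ⊓ E)⊑(∀r.D ⊔ ¬B)
   open: L(c) ⊇ {C, ¬B, ¬D, ∀r.(¬A ⊓ E), ∃r.D, …} (+ ∃-successors) — c ∉ ((∀r.D ⊔ ¬B) ⊓ D) possible
2. Hence c : ((∀r.D ⊔ ¬B) ⊓ D): not entailed.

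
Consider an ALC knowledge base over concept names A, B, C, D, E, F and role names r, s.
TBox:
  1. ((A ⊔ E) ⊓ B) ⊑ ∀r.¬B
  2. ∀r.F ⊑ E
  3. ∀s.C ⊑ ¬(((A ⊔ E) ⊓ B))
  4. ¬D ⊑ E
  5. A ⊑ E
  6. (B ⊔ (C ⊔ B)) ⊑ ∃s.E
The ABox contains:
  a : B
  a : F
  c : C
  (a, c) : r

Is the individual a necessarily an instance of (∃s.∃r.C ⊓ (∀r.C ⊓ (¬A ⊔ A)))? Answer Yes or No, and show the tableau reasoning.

1. a : (∃s.∃r.C ⊓ (∀r.C ⊓ (¬A ⊔ A)))?  L(a) = {B, F} ∪ {(∀s.∀r.¬C ⊔ (∃r.¬C ⊔ (A ⊓ ¬A)))}
   open: L(a) ⊇ {B, D, F, ¬A, ¬E, …} (+ ∃-successors) — a ∉ (∃s.∃r.C ⊓ (∀r.C ⊓ (¬A ⊔ A))) possible
2. Hence a : (∃s.∃r.C ⊓ (∀r.C ⊓ (¬A ⊔ A))): not entailed.

No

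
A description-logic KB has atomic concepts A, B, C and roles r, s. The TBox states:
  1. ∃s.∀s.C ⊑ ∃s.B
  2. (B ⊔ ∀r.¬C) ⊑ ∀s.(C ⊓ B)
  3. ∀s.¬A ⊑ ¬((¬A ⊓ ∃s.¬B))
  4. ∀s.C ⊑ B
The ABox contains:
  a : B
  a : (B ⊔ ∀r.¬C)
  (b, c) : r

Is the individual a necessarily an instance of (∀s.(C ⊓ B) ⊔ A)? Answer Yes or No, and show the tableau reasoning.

1. a : (∀s.(C ⊓ B) ⊔ A)?  L(a) = {B, (B ⊔ ∀r.¬C)} ∪ {(∃s.(¬C ⊔ ¬B) ⊓ ¬A)}
   clash {B, ¬B} at an ∃-successor — a ∈ (∀s.(C ⊓ B) ⊔ A)
2. Hence a : (∀s.(C ⊓ B) ⊔ A): entailed.

Yes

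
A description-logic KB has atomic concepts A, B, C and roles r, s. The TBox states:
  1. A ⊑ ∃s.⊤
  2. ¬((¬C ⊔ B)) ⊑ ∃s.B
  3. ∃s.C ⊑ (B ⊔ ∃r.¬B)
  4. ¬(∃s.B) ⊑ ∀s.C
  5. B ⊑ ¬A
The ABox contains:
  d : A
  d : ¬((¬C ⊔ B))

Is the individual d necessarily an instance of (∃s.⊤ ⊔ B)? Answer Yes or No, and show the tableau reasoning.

1. d : (∃s.⊤ ⊔ B)?  L(d) = {A, ¬((¬C ⊔ B))} ∪ {(∀s.⊥ ⊓ ¬B)}
   clash ⊥ at an ∃-successor — d ∈ (∃s.⊤ ⊔ B)
2. Hence d : (∃s.⊤ ⊔ B): entailed.

Yes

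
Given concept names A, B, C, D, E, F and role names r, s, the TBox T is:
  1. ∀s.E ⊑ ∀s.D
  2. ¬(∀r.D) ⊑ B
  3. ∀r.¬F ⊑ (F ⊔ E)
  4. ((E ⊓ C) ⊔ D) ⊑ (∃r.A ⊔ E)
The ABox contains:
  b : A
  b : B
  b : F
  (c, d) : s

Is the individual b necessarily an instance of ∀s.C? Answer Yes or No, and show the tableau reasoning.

1. b : ∀s.C?  L(b) = {A, B, F} ∪ {∃s.¬C}
   open: L(b) ⊇ {A, B, F, ¬D, ¬E, …} (+ ∃-successors) — b ∉ ∀s.C possible
2. Hence b : ∀s.C: not entailed.

No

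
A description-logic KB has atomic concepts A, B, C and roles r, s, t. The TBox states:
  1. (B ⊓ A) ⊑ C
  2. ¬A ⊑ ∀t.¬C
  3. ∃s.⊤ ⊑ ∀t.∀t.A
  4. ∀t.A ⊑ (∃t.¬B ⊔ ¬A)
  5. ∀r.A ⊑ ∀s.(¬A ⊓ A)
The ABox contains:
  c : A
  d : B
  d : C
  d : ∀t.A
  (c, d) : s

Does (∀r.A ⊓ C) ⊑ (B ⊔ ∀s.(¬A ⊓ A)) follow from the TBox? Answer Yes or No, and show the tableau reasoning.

1. (∀r.A ⊓ C) ⊑ (B ⊔ ∀s.(¬A ⊓ A))  ⇔  ((∀r.A ⊓ C) ⊓ (¬B ⊓ ∃s.(A ⊔ ¬A))) unsat w.r.t. T
   all branches close; clash {A, ¬A} at an ∃-successor
2. Hence (∀r.A ⊓ C) ⊑ (B ⊔ ∀s.(¬A ⊓ A)): entailed.

Yes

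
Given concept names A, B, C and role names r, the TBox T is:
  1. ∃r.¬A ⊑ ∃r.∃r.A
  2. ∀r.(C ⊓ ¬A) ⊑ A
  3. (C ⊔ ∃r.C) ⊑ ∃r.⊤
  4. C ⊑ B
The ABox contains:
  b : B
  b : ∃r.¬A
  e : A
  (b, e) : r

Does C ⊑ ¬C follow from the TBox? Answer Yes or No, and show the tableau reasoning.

No

1. C ⊑ ¬C  ⇔  (C ⊓ C) unsat w.r.t. T
   apply at x₀: C⊑B
   open: L(x₀) ⊇ {B, C, ∀r.A, ∃r.(¬C ⊔ A), ∃r.⊤} (+ ∃-successors)
2. Hence C ⊑ ¬C: not entailed.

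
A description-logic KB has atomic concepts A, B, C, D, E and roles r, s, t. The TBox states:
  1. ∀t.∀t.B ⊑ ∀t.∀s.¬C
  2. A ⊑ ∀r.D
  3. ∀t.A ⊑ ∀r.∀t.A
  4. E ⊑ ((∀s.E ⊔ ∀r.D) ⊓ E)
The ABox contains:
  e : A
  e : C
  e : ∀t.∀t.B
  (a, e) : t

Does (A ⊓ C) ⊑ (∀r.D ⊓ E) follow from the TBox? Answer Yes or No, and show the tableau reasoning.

1. (A ⊓ C) ⊑ (∀r.D ⊓ E)  ⇔  ((A ⊓ C) ⊓ (∃r.¬D ⊔ ¬E)) unsat w.r.t. T
   apply at x₀: A⊑∀r.D
   open: L(x₀) ⊇ {A, C, ¬E, ∀r.D, ∃t.¬A, …} (+ ∃-successors)
2. Hence (A ⊓ C) ⊑ (∀r.D ⊓ E): not entailed.

No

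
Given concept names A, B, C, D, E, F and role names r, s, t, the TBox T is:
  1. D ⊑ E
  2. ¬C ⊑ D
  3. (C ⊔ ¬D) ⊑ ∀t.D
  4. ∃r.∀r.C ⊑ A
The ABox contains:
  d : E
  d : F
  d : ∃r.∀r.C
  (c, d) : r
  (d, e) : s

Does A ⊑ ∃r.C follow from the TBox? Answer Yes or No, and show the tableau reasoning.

No

1. A ⊑ ∃r.C  ⇔  (A ⊓ ∀r.¬C) unsat w.r.t. T
   open: L(x₀) ⊇ {A, C, ¬D, ∀r.¬C, ∀t.D}
2. Hence A ⊑ ∃r.C: not entailed.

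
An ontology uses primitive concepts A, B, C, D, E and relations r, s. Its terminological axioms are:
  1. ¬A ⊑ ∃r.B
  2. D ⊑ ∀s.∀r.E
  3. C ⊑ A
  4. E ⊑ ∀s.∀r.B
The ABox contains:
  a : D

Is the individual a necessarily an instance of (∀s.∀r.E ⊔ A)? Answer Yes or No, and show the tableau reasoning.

1. a : (∀s.∀r.E ⊔ A)?  L(a) = {D} ∪ {(∃s.∃r.¬E ⊓ ¬A)}
   clash {A, ¬A} at a — a ∈ (∀s.∀r.E ⊔ A)
2. Hence a : (∀s.∀r.E ⊔ A): entailed.

Yes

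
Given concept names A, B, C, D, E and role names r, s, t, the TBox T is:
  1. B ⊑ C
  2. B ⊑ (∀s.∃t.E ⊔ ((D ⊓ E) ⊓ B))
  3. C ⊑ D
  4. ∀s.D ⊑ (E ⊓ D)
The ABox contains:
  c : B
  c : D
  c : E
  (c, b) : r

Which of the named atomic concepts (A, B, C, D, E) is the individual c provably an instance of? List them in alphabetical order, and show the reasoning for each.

{B, C, D, E}

1. c : A?  L(c) = {B, D, E} ∪ {¬A}
   apply at c: B⊑C; B⊑(∀s.∃t.E ⊔ ((D ⊓ E) ⊓ B))
   open: L(c) ⊇ {B, C, D, E, ¬A, …} (+ ∃-successors) — c ∉ A possible
2. c : B?  L(c) = {B, D, E} ∪ {¬B}
   clash {B, ¬B} at c — c ∈ B
3. c : C?  L(c) = {B, D, E} ∪ {¬C}
   clash {C, ¬C} at c — c ∈ C
4. c : D?  L(c) = {B, D, E} ∪ {¬D}
   clash {D, ¬D} at c — c ∈ D
5. c : E?  L(c) = {B, D, E} ∪ {¬E}
   clash {E, ¬E} at c — c ∈ E
6. Entailed for c: {B, C, D, E}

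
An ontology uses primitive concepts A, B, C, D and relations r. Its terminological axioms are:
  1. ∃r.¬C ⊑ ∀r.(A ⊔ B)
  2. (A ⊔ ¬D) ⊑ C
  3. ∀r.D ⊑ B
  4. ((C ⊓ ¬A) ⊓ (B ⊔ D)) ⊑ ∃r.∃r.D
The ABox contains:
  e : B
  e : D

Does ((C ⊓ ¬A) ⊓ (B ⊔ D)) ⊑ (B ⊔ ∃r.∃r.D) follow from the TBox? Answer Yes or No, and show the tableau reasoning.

1. ((C ⊓ ¬A) ⊓ (B ⊔ D)) ⊑ (B ⊔ ∃r.∃r.D)  ⇔  (((C ⊓ ¬A) ⊓ (B ⊔ D)) ⊓ (¬B ⊓ ∀r.∀r.¬D)) unsat w.r.t. T
   all branches close; clash {B, ¬B} at x₀
2. Hence ((C ⊓ ¬A) ⊓ (B ⊔ D)) ⊑ (B ⊔ ∃r.∃r.D): entailed.

Yes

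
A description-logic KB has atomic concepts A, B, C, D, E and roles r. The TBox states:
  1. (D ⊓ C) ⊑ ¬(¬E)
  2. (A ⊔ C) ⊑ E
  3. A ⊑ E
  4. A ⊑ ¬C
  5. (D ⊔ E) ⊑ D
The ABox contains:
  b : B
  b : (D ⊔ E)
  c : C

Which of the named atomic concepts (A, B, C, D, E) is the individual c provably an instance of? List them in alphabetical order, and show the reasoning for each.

{C, D, E}

1. c : A?  L(c) = {C} ∪ {¬A}
   open: L(c) ⊇ {C, D, E, ¬A} — c ∉ A possible
2. c : B?  L(c) = {C} ∪ {¬B}
   open: L(c) ⊇ {C, D, E, ¬A, ¬B} — c ∉ B possible
3. c : C?  L(c) = {C} ∪ {¬C}
   clash {C, ¬C} at c — c ∈ C
4. c : D?  L(c) = {C} ∪ {¬D}
   clash {C, ¬C} at c — c ∈ D
5. c : E?  L(c) = {C} ∪ {¬E}
   clash {E, ¬E} at c — c ∈ E
6. Entailed for c: {C, D, E}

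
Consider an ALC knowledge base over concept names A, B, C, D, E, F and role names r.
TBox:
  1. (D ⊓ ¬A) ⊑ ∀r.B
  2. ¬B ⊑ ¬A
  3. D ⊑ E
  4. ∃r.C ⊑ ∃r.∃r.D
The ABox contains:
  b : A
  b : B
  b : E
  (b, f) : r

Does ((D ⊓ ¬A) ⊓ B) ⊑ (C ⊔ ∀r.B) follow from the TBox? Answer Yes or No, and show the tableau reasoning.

1. ((D ⊓ ¬A) ⊓ B) ⊑ (C ⊔ ∀r.B)  ⇔  (((D ⊓ ¬A) ⊓ B) ⊓ (¬C ⊓ ∃r.¬B)) unsat w.r.t. T
   all branches close; clash {B, ¬B} at an ∃-successor
2. Hence ((D ⊓ ¬A) ⊓ B) ⊑ (C ⊔ ∀r.B): entailed.

Yes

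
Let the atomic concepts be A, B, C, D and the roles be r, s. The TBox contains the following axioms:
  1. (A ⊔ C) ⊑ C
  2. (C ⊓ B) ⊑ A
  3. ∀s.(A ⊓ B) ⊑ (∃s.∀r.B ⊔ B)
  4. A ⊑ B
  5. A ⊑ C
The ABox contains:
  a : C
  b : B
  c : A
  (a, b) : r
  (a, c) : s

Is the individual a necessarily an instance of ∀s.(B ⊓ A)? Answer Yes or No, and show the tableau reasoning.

No

1. a : ∀s.(B ⊓ A)?  L(a) = {C} ∪ {∃s.(¬B ⊔ ¬A)}
   open: L(a) ⊇ {C, ¬A, ¬B, ∃s.(¬A ⊔ ¬B), ∃s.(¬B ⊔ ¬A)} (+ ∃-successors) — a ∉ ∀s.(B ⊓ A) possible
2. Hence a : ∀s.(B ⊓ A): not entailed.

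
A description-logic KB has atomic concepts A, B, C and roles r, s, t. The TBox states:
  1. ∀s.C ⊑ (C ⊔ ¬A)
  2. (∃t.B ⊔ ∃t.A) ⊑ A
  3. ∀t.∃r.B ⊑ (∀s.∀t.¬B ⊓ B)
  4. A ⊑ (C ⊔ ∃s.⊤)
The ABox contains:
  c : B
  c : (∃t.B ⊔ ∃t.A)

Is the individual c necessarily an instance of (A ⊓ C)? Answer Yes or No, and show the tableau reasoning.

No

1. c : (A ⊓ C)?  L(c) = {B, (∃t.B ⊔ ∃t.A)} ∪ {(¬A ⊔ ¬C)}
   apply at c: (∃t.B ⊔ ∃t.A)⊑A
   open: L(c) ⊇ {A, B, ¬C, ∃s.¬C, ∃s.⊤, …} (+ ∃-successors) — c ∉ (A ⊓ C) possible
2. Hence c : (A ⊓ C): not entailed.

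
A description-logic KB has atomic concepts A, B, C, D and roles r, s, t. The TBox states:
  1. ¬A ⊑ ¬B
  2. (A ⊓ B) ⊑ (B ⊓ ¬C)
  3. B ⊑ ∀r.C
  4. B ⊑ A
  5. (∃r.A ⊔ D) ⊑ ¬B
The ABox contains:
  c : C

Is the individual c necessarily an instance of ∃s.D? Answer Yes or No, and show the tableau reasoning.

No

1. c : ∃s.D?  L(c) = {C} ∪ {∀s.¬D}
   open: L(c) ⊇ {A, C, ¬B, ∀s.¬D} — c ∉ ∃s.D possible
2. Hence c : ∃s.D: not entailed.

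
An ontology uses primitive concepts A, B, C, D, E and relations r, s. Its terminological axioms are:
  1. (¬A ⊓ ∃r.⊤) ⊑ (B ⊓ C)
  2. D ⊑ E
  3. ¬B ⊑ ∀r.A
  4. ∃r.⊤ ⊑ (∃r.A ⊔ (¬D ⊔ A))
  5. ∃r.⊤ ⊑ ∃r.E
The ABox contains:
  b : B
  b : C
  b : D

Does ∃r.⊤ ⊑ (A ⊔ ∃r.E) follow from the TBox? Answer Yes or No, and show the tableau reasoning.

1. ∃r.⊤ ⊑ (A ⊔ ∃r.E)  ⇔  (∃r.⊤ ⊓ (¬A ⊓ ∀r.¬E)) unsat w.r.t. T
   all branches close; clash {A, ¬A} at x₀
2. Hence ∃r.⊤ ⊑ (A ⊔ ∃r.E): entailed.

Yes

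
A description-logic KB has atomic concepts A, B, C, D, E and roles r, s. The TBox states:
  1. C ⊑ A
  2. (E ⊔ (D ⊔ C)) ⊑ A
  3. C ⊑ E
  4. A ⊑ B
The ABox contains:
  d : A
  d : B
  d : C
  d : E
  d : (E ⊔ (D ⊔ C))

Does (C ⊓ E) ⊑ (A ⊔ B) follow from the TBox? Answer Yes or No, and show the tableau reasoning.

1. (C ⊓ E) ⊑ (A ⊔ B)  ⇔  ((C ⊓ E) ⊓ (¬A ⊓ ¬B)) unsat w.r.t. T
   all branches close; clash {A, ¬A} at x₀
2. Hence (C ⊓ E) ⊑ (A ⊔ B): entailed.

Yes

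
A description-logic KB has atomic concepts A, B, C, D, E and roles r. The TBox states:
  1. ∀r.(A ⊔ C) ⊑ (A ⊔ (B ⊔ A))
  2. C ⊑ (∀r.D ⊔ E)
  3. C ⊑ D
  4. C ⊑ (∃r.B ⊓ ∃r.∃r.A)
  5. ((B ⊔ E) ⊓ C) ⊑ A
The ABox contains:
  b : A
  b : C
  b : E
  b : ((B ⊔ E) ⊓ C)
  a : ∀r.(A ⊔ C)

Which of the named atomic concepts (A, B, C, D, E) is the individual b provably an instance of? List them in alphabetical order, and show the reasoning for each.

{A, C, D, E}

1. b : A?  L(b) = {A, C, E, ((B ⊔ E) ⊓ C)} ∪ {¬A}
   clash {A, ¬A} at b — b ∈ A
2. b : B?  L(b) = {A, C, E, ((B ⊔ E) ⊓ C)} ∪ {¬B}
   apply at b: C⊑(∀r.D ⊔ E); C⊑D; C⊑(∃r.B ⊓ ∃r.∃r.A)
   open: L(b) ⊇ {A, C, D, E, ¬B, …} (+ ∃-successors) — b ∉ B possible
3. b : C?  L(b) = {A, C, E, ((B ⊔ E) ⊓ C)} ∪ {¬C}
   clash {C, ¬C} at b — b ∈ C
4. b : D?  L(b) = {A, C, E, ((B ⊔ E) ⊓ C)} ∪ {¬D}
   clash {D, ¬D} at b — b ∈ D
5. b : E?  L(b) = {A, C, E, ((B ⊔ E) ⊓ C)} ∪ {¬E}
   clash {E, ¬E} at b — b ∈ E
6. Entailed for b: {A, C, D, E}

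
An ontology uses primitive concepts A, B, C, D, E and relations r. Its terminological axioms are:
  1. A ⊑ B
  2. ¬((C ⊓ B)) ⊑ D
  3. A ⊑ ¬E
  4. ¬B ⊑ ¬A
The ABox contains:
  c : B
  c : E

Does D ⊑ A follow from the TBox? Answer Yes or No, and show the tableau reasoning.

1. D ⊑ A  ⇔  (D ⊓ ¬A) unsat w.r.t. T
   open: L(x₀) ⊇ {D, ¬A}
2. Hence D ⊑ A: not entailed.

No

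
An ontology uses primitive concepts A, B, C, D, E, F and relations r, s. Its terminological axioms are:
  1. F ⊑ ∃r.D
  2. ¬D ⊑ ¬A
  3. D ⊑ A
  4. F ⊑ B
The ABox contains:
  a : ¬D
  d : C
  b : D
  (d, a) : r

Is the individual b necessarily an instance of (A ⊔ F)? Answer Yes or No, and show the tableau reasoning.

Yes

1. b : (A ⊔ F)?  L(b) = {D} ∪ {(¬A ⊓ ¬F)}
   clash {A, ¬A} at b — b ∈ (A ⊔ F)
2. Hence b : (A ⊔ F): entailed.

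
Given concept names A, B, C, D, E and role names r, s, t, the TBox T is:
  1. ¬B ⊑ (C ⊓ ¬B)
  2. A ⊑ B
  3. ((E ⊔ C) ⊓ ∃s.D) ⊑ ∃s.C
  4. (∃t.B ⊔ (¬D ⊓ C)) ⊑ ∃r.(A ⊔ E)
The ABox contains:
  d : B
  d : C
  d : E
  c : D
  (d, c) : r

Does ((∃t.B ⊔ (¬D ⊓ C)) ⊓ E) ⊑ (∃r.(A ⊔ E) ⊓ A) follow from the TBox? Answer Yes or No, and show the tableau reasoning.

1. ((∃t.B ⊔ (¬D ⊓ C)) ⊓ E) ⊑ (∃r.(A ⊔ E) ⊓ A)  ⇔  (((∃t.B ⊔ (¬D ⊓ C)) ⊓ E) ⊓ (∀r.(¬A ⊓ ¬E) ⊔ ¬A)) unsat w.r.t. T
   apply at x₀: (∃t.B ⊔ (¬D ⊓ C))⊑∃r.(A ⊔ E)
   open: L(x₀) ⊇ {B, E, ¬A, ∀s.¬D, ∃r.(A ⊔ E), …} (+ ∃-successors)
2. Hence ((∃t.B ⊔ (¬D ⊓ C)) ⊓ E) ⊑ (∃r.(A ⊔ E) ⊓ A): not entailed.

No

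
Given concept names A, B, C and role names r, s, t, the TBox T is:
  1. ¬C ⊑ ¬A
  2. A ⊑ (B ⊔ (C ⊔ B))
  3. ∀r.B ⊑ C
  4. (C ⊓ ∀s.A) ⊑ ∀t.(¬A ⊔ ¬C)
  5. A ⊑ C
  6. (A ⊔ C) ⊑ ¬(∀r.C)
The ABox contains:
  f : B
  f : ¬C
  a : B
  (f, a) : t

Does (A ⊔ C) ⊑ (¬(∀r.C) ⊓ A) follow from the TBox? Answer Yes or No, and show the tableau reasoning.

1. (A ⊔ C) ⊑ (¬(∀r.C) ⊓ A)  ⇔  ((A ⊔ C) ⊓ (∀r.C ⊔ ¬A)) unsat w.r.t. T
   apply at x₀: (A ⊔ C)⊑¬(∀r.C)
   open: L(x₀) ⊇ {C, ¬A, ∃r.¬C, ∃s.¬A} (+ ∃-successors)
2. Hence (A ⊔ C) ⊑ (¬(∀r.C) ⊓ A): not entailed.

No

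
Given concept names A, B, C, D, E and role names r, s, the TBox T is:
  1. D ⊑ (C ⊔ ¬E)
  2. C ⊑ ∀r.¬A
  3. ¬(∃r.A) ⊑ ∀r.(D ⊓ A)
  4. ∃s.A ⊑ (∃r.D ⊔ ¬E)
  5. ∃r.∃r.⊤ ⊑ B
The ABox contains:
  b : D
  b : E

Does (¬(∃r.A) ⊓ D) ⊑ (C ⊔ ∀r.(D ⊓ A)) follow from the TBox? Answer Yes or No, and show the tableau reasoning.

Yes

1. (¬(∃r.A) ⊓ D) ⊑ (C ⊔ ∀r.(D ⊓ A))  ⇔  ((∀r.¬A ⊓ D) ⊓ (¬C ⊓ ∃r.(¬D ⊔ ¬A))) unsat w.r.t. T
   all branches close; clash {A, ¬A} at an ∃-successor
2. Hence (¬(∃r.A) ⊓ D) ⊑ (C ⊔ ∀r.(D ⊓ A)): entailed.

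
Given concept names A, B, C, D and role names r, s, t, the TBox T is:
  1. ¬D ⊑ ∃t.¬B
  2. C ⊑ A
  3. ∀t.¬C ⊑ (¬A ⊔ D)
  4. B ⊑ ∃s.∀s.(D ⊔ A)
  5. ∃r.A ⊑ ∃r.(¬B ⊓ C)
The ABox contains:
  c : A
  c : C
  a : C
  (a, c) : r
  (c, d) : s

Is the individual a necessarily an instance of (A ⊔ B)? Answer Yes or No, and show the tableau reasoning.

1. a : (A ⊔ B)?  L(a) = {C} ∪ {(¬A ⊓ ¬B)}
   clash {A, ¬A} at a — a ∈ (A ⊔ B)
2. Hence a : (A ⊔ B): entailed.

Yes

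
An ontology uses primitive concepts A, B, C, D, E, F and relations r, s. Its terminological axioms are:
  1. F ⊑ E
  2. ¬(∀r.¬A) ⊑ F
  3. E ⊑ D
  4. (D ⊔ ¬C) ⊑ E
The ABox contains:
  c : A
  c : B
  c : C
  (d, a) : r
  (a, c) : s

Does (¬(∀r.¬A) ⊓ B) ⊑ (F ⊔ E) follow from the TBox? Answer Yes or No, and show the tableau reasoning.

Yes

1. (¬(∀r.¬A) ⊓ B) ⊑ (F ⊔ E)  ⇔  ((∃r.A ⊓ B) ⊓ (¬F ⊓ ¬E)) unsat w.r.t. T
   all branches close; clash {E, ¬E} at x₀
2. Hence (¬(∀r.¬A) ⊓ B) ⊑ (F ⊔ E): entailed.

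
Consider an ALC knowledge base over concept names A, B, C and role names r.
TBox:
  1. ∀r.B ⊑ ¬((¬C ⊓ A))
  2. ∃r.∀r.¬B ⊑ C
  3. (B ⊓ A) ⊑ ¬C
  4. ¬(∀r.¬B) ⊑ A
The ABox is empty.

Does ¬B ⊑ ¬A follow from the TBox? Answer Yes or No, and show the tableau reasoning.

No

1. ¬B ⊑ ¬A  ⇔  (¬B ⊓ A) unsat w.r.t. T
   open: L(x₀) ⊇ {A, ¬B, ∀r.∃r.B, ∃r.¬B} (+ ∃-successors)
2. Hence ¬B ⊑ ¬A: not entailed.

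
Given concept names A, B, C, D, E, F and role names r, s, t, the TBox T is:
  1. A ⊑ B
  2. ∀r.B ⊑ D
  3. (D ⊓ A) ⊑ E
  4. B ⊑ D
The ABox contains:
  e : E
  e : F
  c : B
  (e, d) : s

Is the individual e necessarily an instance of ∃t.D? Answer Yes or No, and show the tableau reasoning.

1. e : ∃t.D?  L(e) = {E, F} ∪ {∀t.¬D}
   open: L(e) ⊇ {E, F, ¬A, ¬B, ∀t.¬D, …} (+ ∃-successors) — e ∉ ∃t.D possible
2. Hence e : ∃t.D: not entailed.

No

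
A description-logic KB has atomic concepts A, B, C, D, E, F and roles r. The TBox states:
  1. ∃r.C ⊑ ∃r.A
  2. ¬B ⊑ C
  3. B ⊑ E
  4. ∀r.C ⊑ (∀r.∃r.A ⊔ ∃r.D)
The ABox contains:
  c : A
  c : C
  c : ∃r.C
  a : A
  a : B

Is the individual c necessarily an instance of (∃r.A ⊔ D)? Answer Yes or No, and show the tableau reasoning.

1. c : (∃r.A ⊔ D)?  L(c) = {A, C, ∃r.C} ∪ {(∀r.¬A ⊓ ¬D)}
   clash {A, ¬A} at an ∃-successor — c ∈ (∃r.A ⊔ D)
2. Hence c : (∃r.A ⊔ D): entailed.

Yes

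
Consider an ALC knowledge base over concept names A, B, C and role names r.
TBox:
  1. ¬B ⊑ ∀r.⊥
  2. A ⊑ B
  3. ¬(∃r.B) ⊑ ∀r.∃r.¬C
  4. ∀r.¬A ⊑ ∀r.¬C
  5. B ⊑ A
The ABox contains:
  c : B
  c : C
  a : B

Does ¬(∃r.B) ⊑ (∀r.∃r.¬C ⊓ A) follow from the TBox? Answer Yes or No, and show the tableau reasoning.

1. ¬(∃r.B) ⊑ (∀r.∃r.¬C ⊓ A)  ⇔  (∀r.¬B ⊓ (∃r.∀r.C ⊔ ¬A)) unsat w.r.t. T
   apply at x₀: ¬(∃r.B)⊑∀r.∃r.¬C
   open: L(x₀) ⊇ {¬A, ¬B, ∀r.¬B, ∀r.¬C, ∀r.∃r.¬C, …}
2. Hence ¬(∃r.B) ⊑ (∀r.∃r.¬C ⊓ A): not entailed.

No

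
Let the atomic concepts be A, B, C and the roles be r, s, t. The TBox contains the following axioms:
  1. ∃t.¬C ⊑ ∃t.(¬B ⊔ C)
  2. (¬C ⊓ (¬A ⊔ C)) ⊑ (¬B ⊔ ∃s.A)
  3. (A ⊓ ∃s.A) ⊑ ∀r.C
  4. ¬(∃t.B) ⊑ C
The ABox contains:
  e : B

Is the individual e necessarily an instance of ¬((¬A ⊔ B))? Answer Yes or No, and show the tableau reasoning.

No

1. e : ¬((¬A ⊔ B))?  L(e) = {B} ∪ {(¬A ⊔ B)}
   open: L(e) ⊇ {B, C, ¬A, ∀t.C, ∃t.B} (+ ∃-successors) — e ∉ ¬((¬A ⊔ B)) possible
2. Hence e : ¬((¬A ⊔ B)): not entailed.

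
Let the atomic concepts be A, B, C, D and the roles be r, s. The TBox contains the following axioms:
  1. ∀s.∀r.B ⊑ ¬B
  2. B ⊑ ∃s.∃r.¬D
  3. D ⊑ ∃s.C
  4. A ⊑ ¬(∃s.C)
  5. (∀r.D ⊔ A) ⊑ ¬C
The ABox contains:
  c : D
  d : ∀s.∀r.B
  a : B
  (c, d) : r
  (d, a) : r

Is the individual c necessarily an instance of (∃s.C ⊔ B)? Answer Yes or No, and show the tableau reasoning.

1. c : (∃s.C ⊔ B)?  L(c) = {D} ∪ {(∀s.¬C ⊓ ¬B)}
   clash {C, ¬C} at an ∃-successor — c ∈ (∃s.C ⊔ B)
2. Hence c : (∃s.C ⊔ B): entailed.

Yes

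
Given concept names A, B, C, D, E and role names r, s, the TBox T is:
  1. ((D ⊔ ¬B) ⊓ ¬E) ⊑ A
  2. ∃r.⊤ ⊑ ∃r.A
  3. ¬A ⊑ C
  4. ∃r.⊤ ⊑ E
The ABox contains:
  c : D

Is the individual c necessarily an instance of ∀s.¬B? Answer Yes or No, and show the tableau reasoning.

1. c : ∀s.¬B?  L(c) = {D} ∪ {∃s.B}
   open: L(c) ⊇ {A, D, ∀r.⊥, ∃s.B} (+ ∃-successors) — c ∉ ∀s.¬B possible
2. Hence c : ∀s.¬B: not entailed.

No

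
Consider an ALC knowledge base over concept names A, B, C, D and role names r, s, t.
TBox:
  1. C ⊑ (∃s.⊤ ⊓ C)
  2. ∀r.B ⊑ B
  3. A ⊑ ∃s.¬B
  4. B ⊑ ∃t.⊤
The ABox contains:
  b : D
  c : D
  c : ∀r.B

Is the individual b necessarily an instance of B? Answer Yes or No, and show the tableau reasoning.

No

1. b : B?  L(b) = {D} ∪ {¬B}
   open: L(b) ⊇ {D, ¬A, ¬B, ¬C, ∃r.¬B} (+ ∃-successors) — b ∉ B possible
2. Hence b : B: not entailed.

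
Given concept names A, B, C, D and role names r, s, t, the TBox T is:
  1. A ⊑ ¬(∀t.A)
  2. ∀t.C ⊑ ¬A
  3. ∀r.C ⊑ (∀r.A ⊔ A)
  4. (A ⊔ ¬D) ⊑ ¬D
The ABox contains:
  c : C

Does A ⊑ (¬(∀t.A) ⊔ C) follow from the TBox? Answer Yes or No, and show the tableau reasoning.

1. A ⊑ (¬(∀t.A) ⊔ C)  ⇔  (A ⊓ (∀t.A ⊓ ¬C)) unsat w.r.t. T
   all branches close; clash {A, ¬A} at x₀
2. Hence A ⊑ (¬(∀t.A) ⊔ C): entailed.

Yes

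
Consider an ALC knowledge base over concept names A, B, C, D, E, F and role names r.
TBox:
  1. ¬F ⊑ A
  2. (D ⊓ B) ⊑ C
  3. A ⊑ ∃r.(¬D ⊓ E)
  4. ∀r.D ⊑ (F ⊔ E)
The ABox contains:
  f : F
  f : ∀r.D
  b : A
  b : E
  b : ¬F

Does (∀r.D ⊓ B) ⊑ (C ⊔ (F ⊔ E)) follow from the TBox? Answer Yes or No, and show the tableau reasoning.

1. (∀r.D ⊓ B) ⊑ (C ⊔ (F ⊔ E))  ⇔  ((∀r.D ⊓ B) ⊓ (¬C ⊓ (¬F ⊓ ¬E))) unsat w.r.t. T
   all branches close; clash {C, ¬C} at x₀
2. Hence (∀r.D ⊓ B) ⊑ (C ⊔ (F ⊔ E)): entailed.

Yes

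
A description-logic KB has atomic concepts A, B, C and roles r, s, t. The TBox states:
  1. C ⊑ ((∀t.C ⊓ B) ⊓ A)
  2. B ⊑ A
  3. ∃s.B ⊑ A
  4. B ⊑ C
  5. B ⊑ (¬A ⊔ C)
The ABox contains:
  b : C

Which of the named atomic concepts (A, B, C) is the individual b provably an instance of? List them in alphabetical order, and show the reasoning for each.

{A, B, C}

1. b : A?  L(b) = {C} ∪ {¬A}
   clash {A, ¬A} at b — b ∈ A
2. b : B?  L(b) = {C} ∪ {¬B}
   clash {B, ¬B} at b — b ∈ B
3. b : C?  L(b) = {C} ∪ {¬C}
   clash {C, ¬C} at b — b ∈ C
4. Entailed for b: {A, B, C}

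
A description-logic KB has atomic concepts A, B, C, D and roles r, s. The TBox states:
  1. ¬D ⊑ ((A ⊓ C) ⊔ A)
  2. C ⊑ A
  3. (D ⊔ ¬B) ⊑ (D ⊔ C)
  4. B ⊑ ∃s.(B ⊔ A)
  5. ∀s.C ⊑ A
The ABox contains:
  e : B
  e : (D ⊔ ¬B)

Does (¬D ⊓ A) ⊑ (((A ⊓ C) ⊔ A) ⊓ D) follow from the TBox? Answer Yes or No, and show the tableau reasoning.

1. (¬D ⊓ A) ⊑ (((A ⊓ C) ⊔ A) ⊓ D)  ⇔  ((¬D ⊓ A) ⊓ (((¬A ⊔ ¬C) ⊓ ¬A) ⊔ ¬D)) unsat w.r.t. T
   apply at x₀: ¬D⊑((A ⊓ C) ⊔ A)
   open: L(x₀) ⊇ {A, B, ¬D, ∃s.(B ⊔ A)} (+ ∃-successors)
2. Hence (¬D ⊓ A) ⊑ (((A ⊓ C) ⊔ A) ⊓ D): not entailed.

No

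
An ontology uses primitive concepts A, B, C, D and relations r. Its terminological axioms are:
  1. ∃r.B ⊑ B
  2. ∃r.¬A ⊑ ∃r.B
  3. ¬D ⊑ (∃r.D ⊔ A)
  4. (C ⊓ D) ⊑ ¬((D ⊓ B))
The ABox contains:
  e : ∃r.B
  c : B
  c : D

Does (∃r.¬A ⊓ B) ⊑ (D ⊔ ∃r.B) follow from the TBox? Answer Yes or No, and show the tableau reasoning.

1. (∃r.¬A ⊓ B) ⊑ (D ⊔ ∃r.B)  ⇔  ((∃r.¬A ⊓ B) ⊓ (¬D ⊓ ∀r.¬B)) unsat w.r.t. T
   all branches close; clash {B, ¬B} at an ∃-successor
2. Hence (∃r.¬A ⊓ B) ⊑ (D ⊔ ∃r.B): entailed.

Yes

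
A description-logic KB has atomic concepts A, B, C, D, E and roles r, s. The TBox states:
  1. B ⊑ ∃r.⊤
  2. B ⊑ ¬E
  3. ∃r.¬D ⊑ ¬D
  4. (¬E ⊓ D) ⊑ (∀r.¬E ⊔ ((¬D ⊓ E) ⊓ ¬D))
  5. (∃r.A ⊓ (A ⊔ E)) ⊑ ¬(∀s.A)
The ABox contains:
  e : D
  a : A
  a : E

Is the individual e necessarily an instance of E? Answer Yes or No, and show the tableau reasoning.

1. e : E?  L(e) = {D} ∪ {¬E}
   open: L(e) ⊇ {D, ¬B, ¬E, ∀r.D, ∀r.¬A, …} — e ∉ E possible
2. Hence e : E: not entailed.

No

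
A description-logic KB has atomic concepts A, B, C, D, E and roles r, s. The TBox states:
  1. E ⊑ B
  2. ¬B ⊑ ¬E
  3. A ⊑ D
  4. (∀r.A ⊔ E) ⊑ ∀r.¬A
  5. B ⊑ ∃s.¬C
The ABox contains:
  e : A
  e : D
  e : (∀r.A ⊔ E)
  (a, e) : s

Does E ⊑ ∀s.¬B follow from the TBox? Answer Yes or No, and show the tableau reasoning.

1. E ⊑ ∀s.¬B  ⇔  (E ⊓ ∃s.B) unsat w.r.t. T
   apply at x₀: E⊑B
   open: L(x₀) ⊇ {B, E, ¬A, ∀r.¬A, ∃s.B, …} (+ ∃-successors)
2. Hence E ⊑ ∀s.¬B: not entailed.

No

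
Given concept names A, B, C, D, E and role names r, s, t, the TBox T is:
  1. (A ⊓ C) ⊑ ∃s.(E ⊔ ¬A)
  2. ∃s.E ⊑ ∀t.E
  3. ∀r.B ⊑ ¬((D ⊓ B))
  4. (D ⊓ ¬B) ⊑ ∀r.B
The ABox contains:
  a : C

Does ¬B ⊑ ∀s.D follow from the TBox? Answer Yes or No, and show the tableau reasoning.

No

1. ¬B ⊑ ∀s.D  ⇔  (¬B ⊓ ∃s.¬D) unsat w.r.t. T
   open: L(x₀) ⊇ {¬A, ¬B, ¬D, ∀s.¬E, ∃r.¬B, …} (+ ∃-successors)
2. Hence ¬B ⊑ ∀s.D: not entailed.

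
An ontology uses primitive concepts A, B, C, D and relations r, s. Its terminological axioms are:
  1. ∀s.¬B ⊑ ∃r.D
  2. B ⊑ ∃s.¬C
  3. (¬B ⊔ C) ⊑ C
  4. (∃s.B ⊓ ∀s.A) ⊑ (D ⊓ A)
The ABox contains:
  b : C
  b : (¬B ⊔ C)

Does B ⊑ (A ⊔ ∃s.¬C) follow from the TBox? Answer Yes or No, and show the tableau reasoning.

1. B ⊑ (A ⊔ ∃s.¬C)  ⇔  (B ⊓ (¬A ⊓ ∀s.C)) unsat w.r.t. T
   all branches close; clash {A, ¬A} at x₀
2. Hence B ⊑ (A ⊔ ∃s.¬C): entailed.

Yes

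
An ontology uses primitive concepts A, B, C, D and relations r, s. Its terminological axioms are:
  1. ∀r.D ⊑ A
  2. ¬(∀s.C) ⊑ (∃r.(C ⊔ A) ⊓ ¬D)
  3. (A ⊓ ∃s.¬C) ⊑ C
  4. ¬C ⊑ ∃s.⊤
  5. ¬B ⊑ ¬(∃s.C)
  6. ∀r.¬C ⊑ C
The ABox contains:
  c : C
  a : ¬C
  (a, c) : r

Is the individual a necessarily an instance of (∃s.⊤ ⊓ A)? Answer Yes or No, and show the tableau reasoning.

No

1. a : (∃s.⊤ ⊓ A)?  L(a) = {¬C} ∪ {(∀s.⊥ ⊔ ¬A)}
   apply at a: ¬C⊑∃s.⊤
   open: L(a) ⊇ {B, ¬A, ¬C, ∀s.C, ∃r.C, …} (+ ∃-successors) — a ∉ (∃s.⊤ ⊓ A) possible
2. Hence a : (∃s.⊤ ⊓ A): not entailed.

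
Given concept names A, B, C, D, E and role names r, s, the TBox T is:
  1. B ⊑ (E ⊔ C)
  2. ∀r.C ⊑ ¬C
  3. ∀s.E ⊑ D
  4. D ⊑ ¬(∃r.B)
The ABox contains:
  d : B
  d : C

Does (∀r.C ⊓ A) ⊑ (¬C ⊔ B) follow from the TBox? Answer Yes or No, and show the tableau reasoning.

Yes

1. (∀r.C ⊓ A) ⊑ (¬C ⊔ B)  ⇔  ((∀r.C ⊓ A) ⊓ (C ⊓ ¬B)) unsat w.r.t. T
   all branches close; clash {C, ¬C} at x₀
2. Hence (∀r.C ⊓ A) ⊑ (¬C ⊔ B): entailed.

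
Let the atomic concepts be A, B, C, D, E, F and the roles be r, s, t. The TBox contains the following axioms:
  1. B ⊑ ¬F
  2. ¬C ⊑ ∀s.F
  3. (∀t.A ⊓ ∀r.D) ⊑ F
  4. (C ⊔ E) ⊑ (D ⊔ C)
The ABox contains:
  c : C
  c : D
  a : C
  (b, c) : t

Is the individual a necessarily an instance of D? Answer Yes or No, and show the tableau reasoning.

No

1. a : D?  L(a) = {C} ∪ {¬D}
   open: L(a) ⊇ {C, ¬B, ¬D, ∃t.¬A} (+ ∃-successors) — a ∉ D possible
2. Hence a : D: not entailed.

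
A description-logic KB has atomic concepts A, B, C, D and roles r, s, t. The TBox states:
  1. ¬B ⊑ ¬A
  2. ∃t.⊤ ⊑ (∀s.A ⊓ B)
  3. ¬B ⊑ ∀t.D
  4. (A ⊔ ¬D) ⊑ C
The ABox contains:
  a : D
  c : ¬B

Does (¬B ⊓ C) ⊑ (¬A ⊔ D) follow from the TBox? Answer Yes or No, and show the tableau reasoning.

1. (¬B ⊓ C) ⊑ (¬A ⊔ D)  ⇔  ((¬B ⊓ C) ⊓ (A ⊓ ¬D)) unsat w.r.t. T
   all branches close; clash {A, ¬A} at x₀
2. Hence (¬B ⊓ C) ⊑ (¬A ⊔ D): entailed.

Yes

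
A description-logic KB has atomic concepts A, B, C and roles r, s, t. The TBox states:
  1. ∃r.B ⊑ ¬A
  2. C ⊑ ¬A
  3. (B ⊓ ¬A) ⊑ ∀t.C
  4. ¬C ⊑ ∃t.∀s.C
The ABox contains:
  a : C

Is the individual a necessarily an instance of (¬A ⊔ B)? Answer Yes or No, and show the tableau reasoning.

1. a : (¬A ⊔ B)?  L(a) = {C} ∪ {(A ⊓ ¬B)}
   clash {A, ¬A} at a — a ∈ (¬A ⊔ B)
2. Hence a : (¬A ⊔ B): entailed.

Yes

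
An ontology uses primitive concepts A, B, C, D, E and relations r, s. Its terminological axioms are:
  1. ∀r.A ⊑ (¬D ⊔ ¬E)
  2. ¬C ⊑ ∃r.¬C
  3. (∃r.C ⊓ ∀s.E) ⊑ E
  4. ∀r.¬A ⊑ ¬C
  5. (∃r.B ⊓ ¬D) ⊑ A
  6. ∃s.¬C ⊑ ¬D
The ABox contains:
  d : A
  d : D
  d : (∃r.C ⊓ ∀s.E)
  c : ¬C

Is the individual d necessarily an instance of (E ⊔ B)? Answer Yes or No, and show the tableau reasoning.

Yes

1. d : (E ⊔ B)?  L(d) = {A, D, (∃r.C ⊓ ∀s.E)} ∪ {(¬E ⊓ ¬B)}
   clash {D, ¬D} at d — d ∈ (E ⊔ B)
2. Hence d : (E ⊔ B): entailed.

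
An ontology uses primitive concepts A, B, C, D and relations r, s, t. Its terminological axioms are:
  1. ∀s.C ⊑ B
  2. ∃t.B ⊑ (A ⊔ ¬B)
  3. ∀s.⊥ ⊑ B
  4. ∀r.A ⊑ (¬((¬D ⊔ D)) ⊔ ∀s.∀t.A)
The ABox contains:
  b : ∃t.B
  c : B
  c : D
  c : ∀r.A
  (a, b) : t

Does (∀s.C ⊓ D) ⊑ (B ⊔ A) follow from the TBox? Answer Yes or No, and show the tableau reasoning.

1. (∀s.C ⊓ D) ⊑ (B ⊔ A)  ⇔  ((∀s.C ⊓ D) ⊓ (¬B ⊓ ¬A)) unsat w.r.t. T
   all branches close; clash {B, ¬B} at x₀
2. Hence (∀s.C ⊓ D) ⊑ (B ⊔ A): entailed.

Yes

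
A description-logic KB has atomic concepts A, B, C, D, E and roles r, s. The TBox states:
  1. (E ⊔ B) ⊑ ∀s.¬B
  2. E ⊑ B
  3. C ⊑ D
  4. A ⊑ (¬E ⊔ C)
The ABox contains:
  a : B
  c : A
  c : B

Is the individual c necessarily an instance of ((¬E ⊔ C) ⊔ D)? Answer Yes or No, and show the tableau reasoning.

1. c : ((¬E ⊔ C) ⊔ D)?  L(c) = {A, B} ∪ {((E ⊓ ¬C) ⊓ ¬D)}
   clash {C, ¬C} at c — c ∈ ((¬E ⊔ C) ⊔ D)
2. Hence c : ((¬E ⊔ C) ⊔ D): entailed.

Yes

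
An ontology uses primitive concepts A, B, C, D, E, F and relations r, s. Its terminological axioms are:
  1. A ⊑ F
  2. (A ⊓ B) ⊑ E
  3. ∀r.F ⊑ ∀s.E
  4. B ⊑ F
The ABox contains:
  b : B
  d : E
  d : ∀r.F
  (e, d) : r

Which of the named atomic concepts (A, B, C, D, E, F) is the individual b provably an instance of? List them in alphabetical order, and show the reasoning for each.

1. b : A?  L(b) = {B} ∪ {¬A}
   apply at b: B⊑F
   open: L(b) ⊇ {B, F, ¬A, ∃r.¬F} (+ ∃-successors) — b ∉ A possible
2. b : B?  L(b) = {B} ∪ {¬B}
   clash {B, ¬B} at b — b ∈ B
3. b : C?  L(b) = {B} ∪ {¬C}
   apply at b: B⊑F
   open: L(b) ⊇ {B, F, ¬A, ¬C, ∃r.¬F} (+ ∃-successors) — b ∉ C possible
4. b : D?  L(b) = {B} ∪ {¬D}
   apply at b: B⊑F
   open: L(b) ⊇ {B, F, ¬A, ¬D, ∃r.¬F} (+ ∃-successors) — b ∉ D possible
5. b : E?  L(b) = {B} ∪ {¬E}
   apply at b: B⊑F
   open: L(b) ⊇ {B, F, ¬A, ¬E, ∃r.¬F} (+ ∃-successors) — b ∉ E possible
6. b : F?  L(b) = {B} ∪ {¬F}
   clash {F, ¬F} at b — b ∈ F
7. Entailed for b: {B, F}

{B, F}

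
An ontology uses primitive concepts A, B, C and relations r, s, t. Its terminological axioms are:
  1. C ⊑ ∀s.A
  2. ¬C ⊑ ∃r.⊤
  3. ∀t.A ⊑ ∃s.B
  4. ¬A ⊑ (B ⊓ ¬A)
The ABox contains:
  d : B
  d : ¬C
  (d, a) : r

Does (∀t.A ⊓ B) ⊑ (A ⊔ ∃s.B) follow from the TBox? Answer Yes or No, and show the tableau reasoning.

1. (∀t.A ⊓ B) ⊑ (A ⊔ ∃s.B)  ⇔  ((∀t.A ⊓ B) ⊓ (¬A ⊓ ∀s.¬B)) unsat w.r.t. T
   all branches close; clash {B, ¬B} at an ∃-successor
2. Hence (∀t.A ⊓ B) ⊑ (A ⊔ ∃s.B): entailed.

Yes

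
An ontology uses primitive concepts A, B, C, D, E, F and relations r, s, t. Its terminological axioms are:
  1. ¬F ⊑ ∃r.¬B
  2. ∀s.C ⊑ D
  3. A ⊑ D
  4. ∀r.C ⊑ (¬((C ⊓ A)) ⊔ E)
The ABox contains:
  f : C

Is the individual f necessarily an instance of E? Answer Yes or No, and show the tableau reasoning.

No

1. f : E?  L(f) = {C} ∪ {¬E}
   open: L(f) ⊇ {C, F, ¬A, ¬E, ∃r.¬C, …} (+ ∃-successors) — f ∉ E possible
2. Hence f : E: not entailed.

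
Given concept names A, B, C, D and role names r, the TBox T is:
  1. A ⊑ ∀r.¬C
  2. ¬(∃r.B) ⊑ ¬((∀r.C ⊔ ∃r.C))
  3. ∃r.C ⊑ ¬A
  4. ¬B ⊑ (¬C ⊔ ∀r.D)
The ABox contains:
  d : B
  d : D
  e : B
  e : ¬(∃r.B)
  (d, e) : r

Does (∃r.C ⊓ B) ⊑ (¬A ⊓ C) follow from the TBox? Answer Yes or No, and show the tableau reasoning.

No

1. (∃r.C ⊓ B) ⊑ (¬A ⊓ C)  ⇔  ((∃r.C ⊓ B) ⊓ (A ⊔ ¬C)) unsat w.r.t. T
   apply at x₀: ∃r.C⊑¬A
   open: L(x₀) ⊇ {B, ¬A, ¬C, ∃r.B, ∃r.C} (+ ∃-successors)
2. Hence (∃r.C ⊓ B) ⊑ (¬A ⊓ C): not entailed.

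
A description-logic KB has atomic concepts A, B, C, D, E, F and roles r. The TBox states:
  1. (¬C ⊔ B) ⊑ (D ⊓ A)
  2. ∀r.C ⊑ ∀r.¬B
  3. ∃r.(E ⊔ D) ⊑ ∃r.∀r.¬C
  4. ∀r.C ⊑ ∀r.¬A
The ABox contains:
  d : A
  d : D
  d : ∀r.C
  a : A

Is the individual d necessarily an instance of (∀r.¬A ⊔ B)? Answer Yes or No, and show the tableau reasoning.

1. d : (∀r.¬A ⊔ B)?  L(d) = {A, D, ∀r.C} ∪ {(∃r.A ⊓ ¬B)}
   clash {A, ¬A} at an ∃-successor — d ∈ (∀r.¬A ⊔ B)
2. Hence d : (∀r.¬A ⊔ B): entailed.

Yes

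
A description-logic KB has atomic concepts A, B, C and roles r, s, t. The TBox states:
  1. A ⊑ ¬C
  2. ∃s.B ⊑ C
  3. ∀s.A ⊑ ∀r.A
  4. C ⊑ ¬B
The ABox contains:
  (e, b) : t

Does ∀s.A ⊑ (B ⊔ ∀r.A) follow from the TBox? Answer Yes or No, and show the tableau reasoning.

1. ∀s.A ⊑ (B ⊔ ∀r.A)  ⇔  (∀s.A ⊓ (¬B ⊓ ∃r.¬A)) unsat w.r.t. T
   all branches close; clash {C, ¬C} at x₀
2. Hence ∀s.A ⊑ (B ⊔ ∀r.A): entailed.

Yes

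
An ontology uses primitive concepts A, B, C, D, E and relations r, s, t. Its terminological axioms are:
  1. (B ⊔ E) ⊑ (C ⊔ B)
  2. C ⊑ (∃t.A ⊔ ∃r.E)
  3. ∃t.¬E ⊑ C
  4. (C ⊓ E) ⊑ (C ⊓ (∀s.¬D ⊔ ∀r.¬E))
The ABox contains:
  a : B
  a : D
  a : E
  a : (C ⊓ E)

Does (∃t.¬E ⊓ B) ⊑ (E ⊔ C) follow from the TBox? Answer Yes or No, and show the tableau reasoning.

Yes

1. (∃t.¬E ⊓ B) ⊑ (E ⊔ C)  ⇔  ((∃t.¬E ⊓ B) ⊓ (¬E ⊓ ¬C)) unsat w.r.t. T
   all branches close; clash {C, ¬C} at x₀
2. Hence (∃t.¬E ⊓ B) ⊑ (E ⊔ C): entailed.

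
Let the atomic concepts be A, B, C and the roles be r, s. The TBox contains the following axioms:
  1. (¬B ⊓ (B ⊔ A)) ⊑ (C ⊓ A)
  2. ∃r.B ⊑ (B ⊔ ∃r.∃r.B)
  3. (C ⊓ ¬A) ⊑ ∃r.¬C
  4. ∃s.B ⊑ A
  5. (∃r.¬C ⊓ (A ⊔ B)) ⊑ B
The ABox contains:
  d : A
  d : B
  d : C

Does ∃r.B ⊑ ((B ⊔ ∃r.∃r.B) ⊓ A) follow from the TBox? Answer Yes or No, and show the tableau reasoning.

No

1. ∃r.B ⊑ ((B ⊔ ∃r.∃r.B) ⊓ A)  ⇔  (∃r.B ⊓ ((¬B ⊓ ∀r.∀r.¬B) ⊔ ¬A)) unsat w.r.t. T
   apply at x₀: ∃r.B⊑(B ⊔ ∃r.∃r.B)
   open: L(x₀) ⊇ {B, ¬A, ¬C, ∀s.¬B, ∃r.B} (+ ∃-successors)
2. Hence ∃r.B ⊑ ((B ⊔ ∃r.∃r.B) ⊓ A): not entailed.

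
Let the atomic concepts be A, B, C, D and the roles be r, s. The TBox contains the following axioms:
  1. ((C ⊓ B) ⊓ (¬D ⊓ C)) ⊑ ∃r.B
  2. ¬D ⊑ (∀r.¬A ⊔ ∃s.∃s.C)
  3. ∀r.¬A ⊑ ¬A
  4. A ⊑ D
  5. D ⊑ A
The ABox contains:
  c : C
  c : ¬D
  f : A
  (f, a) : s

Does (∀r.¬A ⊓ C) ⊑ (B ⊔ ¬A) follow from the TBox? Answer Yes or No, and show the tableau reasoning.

1. (∀r.¬A ⊓ C) ⊑ (B ⊔ ¬A)  ⇔  ((∀r.¬A ⊓ C) ⊓ (¬B ⊓ A)) unsat w.r.t. T
   all branches close; clash {A, ¬A} at x₀
2. Hence (∀r.¬A ⊓ C) ⊑ (B ⊔ ¬A): entailed.

Yes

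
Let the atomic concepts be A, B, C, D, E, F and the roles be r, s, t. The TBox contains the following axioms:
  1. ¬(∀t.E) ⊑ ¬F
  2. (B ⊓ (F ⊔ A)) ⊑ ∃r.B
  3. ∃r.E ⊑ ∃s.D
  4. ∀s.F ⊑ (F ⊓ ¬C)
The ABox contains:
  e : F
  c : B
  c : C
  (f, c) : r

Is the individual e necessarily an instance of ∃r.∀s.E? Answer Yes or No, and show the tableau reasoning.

1. e : ∃r.∀s.E?  L(e) = {F} ∪ {∀r.∃s.¬E}
   open: L(e) ⊇ {F, ¬B, ∀r.¬E, ∀r.∃s.¬E, ∀t.E, …} (+ ∃-successors) — e ∉ ∃r.∀s.E possible
2. Hence e : ∃r.∀s.E: not entailed.

No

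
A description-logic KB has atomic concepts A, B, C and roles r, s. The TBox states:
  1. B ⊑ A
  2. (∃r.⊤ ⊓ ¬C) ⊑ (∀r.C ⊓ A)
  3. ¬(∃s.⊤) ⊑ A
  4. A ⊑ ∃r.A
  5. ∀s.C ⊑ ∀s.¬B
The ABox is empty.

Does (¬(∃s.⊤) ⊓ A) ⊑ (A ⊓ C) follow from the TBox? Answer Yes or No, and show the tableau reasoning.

No

1. (¬(∃s.⊤) ⊓ A) ⊑ (A ⊓ C)  ⇔  ((∀s.⊥ ⊓ A) ⊓ (¬A ⊔ ¬C)) unsat w.r.t. T
   apply at x₀: A⊑∃r.A
   open: L(x₀) ⊇ {A, ¬C, ∀r.C, ∀s.¬B, ∀s.⊥, …} (+ ∃-successors)
2. Hence (¬(∃s.⊤) ⊓ A) ⊑ (A ⊓ C): not entailed.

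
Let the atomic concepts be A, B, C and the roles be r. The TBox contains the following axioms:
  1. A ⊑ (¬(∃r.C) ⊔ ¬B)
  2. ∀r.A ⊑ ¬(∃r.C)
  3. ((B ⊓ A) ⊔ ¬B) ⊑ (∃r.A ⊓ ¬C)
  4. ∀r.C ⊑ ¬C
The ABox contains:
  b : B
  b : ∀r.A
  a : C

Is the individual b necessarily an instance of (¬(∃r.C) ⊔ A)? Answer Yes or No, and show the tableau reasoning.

Yes

1. b : (¬(∃r.C) ⊔ A)?  L(b) = {B, ∀r.A} ∪ {(∃r.C ⊓ ¬A)}
   clash {C, ¬C} at an ∃-successor — b ∈ (¬(∃r.C) ⊔ A)
2. Hence b : (¬(∃r.C) ⊔ A): entailed.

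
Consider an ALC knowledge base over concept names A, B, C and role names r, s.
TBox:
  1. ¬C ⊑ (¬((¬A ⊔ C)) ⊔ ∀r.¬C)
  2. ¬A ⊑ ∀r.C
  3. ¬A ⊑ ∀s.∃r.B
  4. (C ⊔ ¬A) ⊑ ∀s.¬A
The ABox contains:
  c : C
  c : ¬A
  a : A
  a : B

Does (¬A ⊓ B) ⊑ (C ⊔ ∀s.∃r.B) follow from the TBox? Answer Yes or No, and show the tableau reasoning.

Yes

1. (¬A ⊓ B) ⊑ (C ⊔ ∀s.∃r.B)  ⇔  ((¬A ⊓ B) ⊓ (¬C ⊓ ∃s.∀r.¬B)) unsat w.r.t. T
   all branches close; clash {B, ¬B} at an ∃-successor
2. Hence (¬A ⊓ B) ⊑ (C ⊔ ∀s.∃r.B): entailed.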